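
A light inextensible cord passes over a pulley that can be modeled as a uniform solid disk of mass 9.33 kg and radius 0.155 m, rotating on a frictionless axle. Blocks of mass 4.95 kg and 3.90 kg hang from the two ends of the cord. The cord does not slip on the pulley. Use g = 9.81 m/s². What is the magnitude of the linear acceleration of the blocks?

a ≈ 0.762 m/s²

I = ½MR² = (1/2)(9.33)(0.155)² = 0.1121 kg·m².
Heavier block: m₁g − T₁ = m₁a. Lighter block: T₂ − m₂g = m₂a.
Pulley: (T₁ − T₂)R = Iα = I(a/R), so T₁ − T₂ = (I/R²)a = (1/2)M_p a = 4.665·a.
Adding the three: (m₁ − m₂)g = (m₁ + m₂ + 4.665)a, so a = (4.95 − 3.90)(9.81)/(4.95 + 3.90 + 4.665) = 0.7622 m/s².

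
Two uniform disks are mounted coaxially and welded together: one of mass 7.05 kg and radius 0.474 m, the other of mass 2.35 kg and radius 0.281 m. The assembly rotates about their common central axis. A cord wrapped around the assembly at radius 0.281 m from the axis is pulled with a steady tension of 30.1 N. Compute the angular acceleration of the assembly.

I = ½M₁R₁² + ½M₂R₂² = ½(7.05)(0.474)² + ½(2.35)(0.281)² = 0.8848 kg·m².
τ = F r = (30.1)(0.281) = 8.458 N·m.
α = τ/I = 8.458/0.8848 = 9.560 rad/s².

α ≈ 9.56 rad/s²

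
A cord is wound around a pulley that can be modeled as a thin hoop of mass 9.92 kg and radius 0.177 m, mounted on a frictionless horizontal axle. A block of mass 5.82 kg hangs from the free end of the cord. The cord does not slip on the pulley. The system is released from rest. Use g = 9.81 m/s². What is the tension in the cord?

T ≈ 36.0 N

I = MR² = (9.92)(0.177)² = 0.3108 kg·m².
Block: mg − T = ma. Pulley: TR = Iα. No-slip: a = αR, so T = (I/R²)a = 9.920·a.
Then mg = (m + 9.920)a, so a = (5.82)(9.81)/(5.82 + 9.920) = 3.627 m/s².
T = 9.920·a = 35.98 N.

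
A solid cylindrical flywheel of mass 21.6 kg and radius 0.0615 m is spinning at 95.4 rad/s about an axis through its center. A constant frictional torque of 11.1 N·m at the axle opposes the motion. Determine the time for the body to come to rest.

I = ½MR² = (1/2)(21.6)(0.0615)² = 0.04085 kg·m².
The net torque has magnitude 11.1 N·m, opposing ω.
|α| = τ/I = 11.10/0.04085 = 271.7 rad/s² (deceleration).
0 = ω₀ − |α|t ⇒ t = ω₀/|α| = 95.4/271.7 = 0.3511 s.

t ≈ 0.351 s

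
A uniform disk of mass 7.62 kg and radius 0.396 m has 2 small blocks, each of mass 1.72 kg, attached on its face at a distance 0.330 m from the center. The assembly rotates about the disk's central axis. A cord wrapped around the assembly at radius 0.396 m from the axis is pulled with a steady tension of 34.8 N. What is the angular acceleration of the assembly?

α ≈ 14.2 rad/s²

I_disk = ½MR² = ½(7.62)(0.396)² = 0.5975 kg·m².
I_blocks = 2·m·r² = 2(1.72)(0.330)² = 0.3746 kg·m².
Total I = 0.9721 kg·m².
τ = F r = (34.8)(0.396) = 13.78 N·m.
α = τ/I = 13.78/0.9721 = 14.18 rad/s².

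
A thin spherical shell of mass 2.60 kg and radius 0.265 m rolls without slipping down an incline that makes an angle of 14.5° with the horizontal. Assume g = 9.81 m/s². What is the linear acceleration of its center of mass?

Translation along the incline: Mg sinθ − f = Ma.
Rotation about the center: fR = Iα with I = (2/3)MR². No-slip gives a = αR, so f = (I/R²)a = (2/3)M a.
Substituting: Mg sinθ = (1 + 0.6667)Ma, so a = g sinθ/(1 + 0.6667) = (9.81) sin 14.5° / 1.667 = 1.474 m/s².

a ≈ 1.47 m/s²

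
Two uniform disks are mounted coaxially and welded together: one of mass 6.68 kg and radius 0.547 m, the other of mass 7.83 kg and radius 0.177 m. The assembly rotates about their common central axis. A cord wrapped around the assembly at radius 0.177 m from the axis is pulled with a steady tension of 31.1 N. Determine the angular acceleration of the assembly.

α ≈ 4.91 rad/s²

I = ½M₁R₁² + ½M₂R₂² = ½(6.68)(0.547)² + ½(7.83)(0.177)² = 1.122 kg·m².
τ = F r = (31.1)(0.177) = 5.505 N·m.
α = τ/I = 5.505/1.122 = 4.906 rad/s².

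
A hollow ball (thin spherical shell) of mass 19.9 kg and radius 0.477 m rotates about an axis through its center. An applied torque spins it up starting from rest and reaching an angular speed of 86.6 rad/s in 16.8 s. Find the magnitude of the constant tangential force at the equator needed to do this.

I = (2/3)MR² = (2/3)(19.9)(0.477)² = 3.019 kg·m².
α = Δω/Δt = (86.6 − 0)/16.8 = 5.155 rad/s².
The required torque is τ = Iα = (3.019)(5.155) = 15.56 N·m.
A tangential force at the equator gives τ = FR, so F = τ/R = 15.56/0.477 = 32.62 N.

F ≈ 32.6 N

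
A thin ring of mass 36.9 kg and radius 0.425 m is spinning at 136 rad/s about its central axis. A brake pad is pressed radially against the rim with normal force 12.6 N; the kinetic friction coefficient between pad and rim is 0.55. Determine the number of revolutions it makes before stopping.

≈ 3330 revolutions

I = MR² = (36.9)(0.425)² = 6.665 kg·m².
Friction force f = μN = (0.55)(12.6) = 6.930 N at the rim; torque magnitude τ = fR = 2.945 N·m, opposing ω.
|α| = τ/I = 2.945/6.665 = 0.4419 rad/s² (deceleration).
ω² = ω₀² − 2|α|θ with ω = 0 ⇒ θ = ω₀²/(2|α|) = 20930 rad = 3331 rev.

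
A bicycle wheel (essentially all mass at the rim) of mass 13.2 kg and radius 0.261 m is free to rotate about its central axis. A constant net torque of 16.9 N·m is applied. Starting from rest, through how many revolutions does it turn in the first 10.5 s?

I = MR² = (13.2)(0.261)² = 0.8992 kg·m².
α = τ/I = 16.9/0.8992 = 18.79 rad/s².
θ = ½αt² = ½(18.79)(10.5)² = 1036 rad.
Revolutions = θ/(2π) = 164.9.

≈ 165 revolutions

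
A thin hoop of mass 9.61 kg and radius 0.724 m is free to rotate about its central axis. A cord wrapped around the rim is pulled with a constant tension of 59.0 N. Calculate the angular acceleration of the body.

I = MR² = (9.61)(0.724)² = 5.037 kg·m².
τ = F R = (59.0)(0.724) = 42.72 N·m.
From τ = Iα: α = 42.72/5.037 = 8.480 rad/s².

α ≈ 8.48 rad/s²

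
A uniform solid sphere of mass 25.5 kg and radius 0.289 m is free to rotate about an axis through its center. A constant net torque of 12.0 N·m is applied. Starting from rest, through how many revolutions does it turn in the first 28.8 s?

I = (2/5)MR² = (2/5)(25.5)(0.289)² = 0.8519 kg·m².
α = τ/I = 12.0/0.8519 = 14.09 rad/s².
θ = ½αt² = ½(14.09)(28.8)² = 5842 rad.
Revolutions = θ/(2π) = 929.7.

≈ 930 revolutions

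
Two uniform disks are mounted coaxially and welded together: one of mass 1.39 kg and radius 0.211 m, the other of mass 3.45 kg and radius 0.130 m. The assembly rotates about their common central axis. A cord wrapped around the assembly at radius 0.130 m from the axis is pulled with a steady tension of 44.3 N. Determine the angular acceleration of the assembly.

I = ½M₁R₁² + ½M₂R₂² = ½(1.39)(0.211)² + ½(3.45)(0.130)² = 0.06009 kg·m².
τ = F r = (44.3)(0.130) = 5.759 N·m.
α = τ/I = 5.759/0.06009 = 95.83 rad/s².

α ≈ 95.8 rad/s²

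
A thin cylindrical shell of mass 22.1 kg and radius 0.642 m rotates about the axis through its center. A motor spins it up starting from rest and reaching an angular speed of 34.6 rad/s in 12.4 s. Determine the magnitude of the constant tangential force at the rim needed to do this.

F ≈ 39.6 N

I = MR² = (22.1)(0.642)² = 9.109 kg·m².
α = Δω/Δt = (34.6 − 0)/12.4 = 2.790 rad/s².
The required torque is τ = Iα = (9.109)(2.790) = 25.42 N·m.
A tangential force at the rim gives τ = FR, so F = τ/R = 25.42/0.642 = 39.59 N.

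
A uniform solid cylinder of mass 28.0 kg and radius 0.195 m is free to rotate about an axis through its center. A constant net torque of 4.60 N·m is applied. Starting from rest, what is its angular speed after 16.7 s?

I = ½MR² = (1/2)(28.0)(0.195)² = 0.5323 kg·m².
α = τ/I = 4.60/0.5323 = 8.641 rad/s².
ω = ω₀ + αt = 0 + (8.641)(16.7) = 144.3 rad/s.

ω ≈ 144 rad/s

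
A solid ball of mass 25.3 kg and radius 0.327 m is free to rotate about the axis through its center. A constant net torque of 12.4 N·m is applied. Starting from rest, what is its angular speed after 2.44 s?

I = (2/5)MR² = (2/5)(25.3)(0.327)² = 1.082 kg·m².
α = τ/I = 12.4/1.082 = 11.46 rad/s².
ω = ω₀ + αt = 0 + (11.46)(2.44) = 27.96 rad/s.

ω ≈ 28.0 rad/s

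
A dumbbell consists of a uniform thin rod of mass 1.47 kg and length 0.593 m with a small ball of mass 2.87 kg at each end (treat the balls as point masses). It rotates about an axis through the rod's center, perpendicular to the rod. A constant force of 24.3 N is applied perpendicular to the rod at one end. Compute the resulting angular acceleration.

I_rod = (1/12)ML² = (1/12)(1.47)(0.593)² = 0.04308 kg·m².
I_balls = 2·m·(L/2)² = 2(2.87)(0.2965)² = 0.5046 kg·m².
Total I = 0.5477 kg·m².
τ = F·(L/2) = (24.3)(0.296) = 7.205 N·m.
α = τ/I = 7.205/0.5477 = 13.16 rad/s².

α ≈ 13.2 rad/s²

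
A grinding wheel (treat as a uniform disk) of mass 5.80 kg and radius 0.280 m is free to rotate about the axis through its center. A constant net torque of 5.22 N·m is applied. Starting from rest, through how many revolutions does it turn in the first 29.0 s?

I = ½MR² = (1/2)(5.80)(0.280)² = 0.2274 kg·m².
α = τ/I = 5.22/0.2274 = 22.96 rad/s².
θ = ½αt² = ½(22.96)(29.0)² = 9654 rad.
Revolutions = θ/(2π) = 1537.

≈ 1540 revolutions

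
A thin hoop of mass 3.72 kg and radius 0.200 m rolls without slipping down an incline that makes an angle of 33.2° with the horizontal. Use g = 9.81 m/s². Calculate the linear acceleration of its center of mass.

a ≈ 2.69 m/s²

Translation along the incline: Mg sinθ − f = Ma.
Rotation about the center: fR = Iα with I = MR². No-slip gives a = αR, so f = (I/R²)a = M a.
Substituting: Mg sinθ = (1 + 1.000)Ma, so a = g sinθ/(1 + 1.000) = (9.81) sin 33.2° / 2.000 = 2.686 m/s².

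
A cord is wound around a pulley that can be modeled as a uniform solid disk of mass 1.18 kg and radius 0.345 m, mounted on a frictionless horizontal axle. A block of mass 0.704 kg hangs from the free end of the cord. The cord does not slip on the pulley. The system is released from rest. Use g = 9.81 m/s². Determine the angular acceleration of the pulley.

I = ½MR² = (1/2)(1.18)(0.345)² = 0.07022 kg·m².
Block: mg − T = ma. Pulley: TR = Iα. No-slip: a = αR, so T = (I/R²)a = 0.5900·a.
Then mg = (m + 0.5900)a, so a = (0.704)(9.81)/(0.704 + 0.5900) = 5.337 m/s².
α = a/R = 5.337/0.345 = 15.47 rad/s².

α ≈ 15.5 rad/s²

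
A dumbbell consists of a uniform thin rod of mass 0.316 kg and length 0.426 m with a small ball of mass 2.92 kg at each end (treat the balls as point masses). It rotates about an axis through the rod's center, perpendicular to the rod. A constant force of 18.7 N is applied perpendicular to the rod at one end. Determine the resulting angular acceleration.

I_rod = (1/12)ML² = (1/12)(0.316)(0.426)² = 0.004779 kg·m².
I_balls = 2·m·(L/2)² = 2(2.92)(0.2130)² = 0.2650 kg·m².
Total I = 0.2697 kg·m².
τ = F·(L/2) = (18.7)(0.213) = 3.983 N·m.
α = τ/I = 3.983/0.2697 = 14.77 rad/s².

α ≈ 14.8 rad/s²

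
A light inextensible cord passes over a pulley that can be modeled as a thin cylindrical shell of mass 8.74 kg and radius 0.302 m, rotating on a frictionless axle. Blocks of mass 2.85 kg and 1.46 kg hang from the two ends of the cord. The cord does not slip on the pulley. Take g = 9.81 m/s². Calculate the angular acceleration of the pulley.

α ≈ 3.46 rad/s²

I = MR² = (8.74)(0.302)² = 0.7971 kg·m².
Heavier block: m₁g − T₁ = m₁a. Lighter block: T₂ − m₂g = m₂a.
Pulley: (T₁ − T₂)R = Iα = I(a/R), so T₁ − T₂ = (I/R²)a = 1·M_p a = 8.740·a.
Adding the three: (m₁ − m₂)g = (m₁ + m₂ + 8.740)a, so a = (2.85 − 1.46)(9.81)/(2.85 + 1.46 + 8.740) = 1.045 m/s².
α = a/R = 1.045/0.302 = 3.460 rad/s².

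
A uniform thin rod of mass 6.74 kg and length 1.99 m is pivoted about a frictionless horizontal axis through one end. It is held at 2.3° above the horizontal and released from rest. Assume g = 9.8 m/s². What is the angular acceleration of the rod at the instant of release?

About the pivot, I = (1/3)ML² = (1/3)(6.74)(1.99)² = 8.897 kg·m².
The weight acts at the center, a distance L/2 = 0.9950 m from the pivot; τ = Mg(L/2) cos 2.3° = 65.67 N·m.
α = τ/I = 65.67/8.897 = 7.381 rad/s².
(Equivalently α = (3g/(2L)) cos 2.3° = 7.381 rad/s².)

α ≈ 7.38 rad/s²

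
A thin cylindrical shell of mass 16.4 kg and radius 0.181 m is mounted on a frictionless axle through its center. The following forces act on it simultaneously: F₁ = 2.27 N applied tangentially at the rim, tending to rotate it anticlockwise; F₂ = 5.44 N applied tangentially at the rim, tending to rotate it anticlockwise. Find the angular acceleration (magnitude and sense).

α ≈ 2.60 rad/s², anticlockwise

I = MR² = (16.4)(0.181)² = 0.5373 kg·m².
Taking anticlockwise as positive: τ₁ = +(2.27)(0.181) = +0.4109 N·m; τ₂ = +(5.44)(0.181) = +0.9846 N·m.
Net torque τ = 1.396 N·m.
α = τ/I = 1.396/0.5373 = 2.597 rad/s².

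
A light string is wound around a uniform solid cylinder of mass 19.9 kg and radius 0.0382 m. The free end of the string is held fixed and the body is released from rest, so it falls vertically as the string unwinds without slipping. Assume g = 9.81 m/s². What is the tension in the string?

Translation: Mg − T = Ma. Rotation about the center: TR = Iα with I = ½MR².
With a = αR: T = (I/R²)a = (1/2)M a, so Mg = (1 + 0.5000)Ma.
a = g/(1 + 0.5000) = 9.81/1.500 = 6.540 m/s².
T = 0.5000·M·a = (0.5000)(19.9)(6.540) = 65.07 N.

T ≈ 65.1 N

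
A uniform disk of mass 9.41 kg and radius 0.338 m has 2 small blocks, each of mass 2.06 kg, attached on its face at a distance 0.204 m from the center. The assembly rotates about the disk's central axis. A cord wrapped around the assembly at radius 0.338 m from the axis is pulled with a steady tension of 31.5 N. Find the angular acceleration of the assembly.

α ≈ 15.0 rad/s²

I_disk = ½MR² = ½(9.41)(0.338)² = 0.5375 kg·m².
I_blocks = 2·m·r² = 2(2.06)(0.204)² = 0.1715 kg·m².
Total I = 0.7090 kg·m².
τ = F r = (31.5)(0.338) = 10.65 N·m.
α = τ/I = 10.65/0.7090 = 15.02 rad/s².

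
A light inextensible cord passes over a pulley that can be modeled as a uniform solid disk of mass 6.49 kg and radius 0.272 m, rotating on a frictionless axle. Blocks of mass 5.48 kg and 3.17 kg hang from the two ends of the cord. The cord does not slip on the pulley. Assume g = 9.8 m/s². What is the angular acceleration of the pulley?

I = ½MR² = (1/2)(6.49)(0.272)² = 0.2401 kg·m².
Heavier block: m₁g − T₁ = m₁a. Lighter block: T₂ − m₂g = m₂a.
Pulley: (T₁ − T₂)R = Iα = I(a/R), so T₁ − T₂ = (I/R²)a = (1/2)M_p a = 3.245·a.
Adding the three: (m₁ − m₂)g = (m₁ + m₂ + 3.245)a, so a = (5.48 − 3.17)(9.8)/(5.48 + 3.17 + 3.245) = 1.903 m/s².
α = a/R = 1.903/0.272 = 6.997 rad/s².

α ≈ 7.00 rad/s²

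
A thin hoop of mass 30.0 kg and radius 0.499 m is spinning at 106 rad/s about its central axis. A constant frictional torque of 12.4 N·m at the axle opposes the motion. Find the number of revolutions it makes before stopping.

I = MR² = (30.0)(0.499)² = 7.470 kg·m².
The net torque has magnitude 12.4 N·m, opposing ω.
|α| = τ/I = 12.40/7.470 = 1.660 rad/s² (deceleration).
ω² = ω₀² − 2|α|θ with ω = 0 ⇒ θ = ω₀²/(2|α|) = 3384 rad = 538.6 rev.

≈ 539 revolutions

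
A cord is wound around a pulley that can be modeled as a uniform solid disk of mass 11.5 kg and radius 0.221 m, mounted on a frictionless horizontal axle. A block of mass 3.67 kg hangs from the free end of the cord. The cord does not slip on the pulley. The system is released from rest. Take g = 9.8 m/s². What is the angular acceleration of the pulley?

I = ½MR² = (1/2)(11.5)(0.221)² = 0.2808 kg·m².
Block: mg − T = ma. Pulley: TR = Iα. No-slip: a = αR, so T = (I/R²)a = 5.750·a.
Then mg = (m + 5.750)a, so a = (3.67)(9.8)/(3.67 + 5.750) = 3.818 m/s².
α = a/R = 3.818/0.221 = 17.28 rad/s².

α ≈ 17.3 rad/s²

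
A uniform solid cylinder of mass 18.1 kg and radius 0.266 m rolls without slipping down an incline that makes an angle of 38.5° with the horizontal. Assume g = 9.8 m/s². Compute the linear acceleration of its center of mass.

Translation along the incline: Mg sinθ − f = Ma.
Rotation about the center: fR = Iα with I = ½MR². No-slip gives a = αR, so f = (I/R²)a = (1/2)M a.
Substituting: Mg sinθ = (1 + 0.5000)Ma, so a = g sinθ/(1 + 0.5000) = (9.8) sin 38.5° / 1.500 = 4.067 m/s².

a ≈ 4.07 m/s²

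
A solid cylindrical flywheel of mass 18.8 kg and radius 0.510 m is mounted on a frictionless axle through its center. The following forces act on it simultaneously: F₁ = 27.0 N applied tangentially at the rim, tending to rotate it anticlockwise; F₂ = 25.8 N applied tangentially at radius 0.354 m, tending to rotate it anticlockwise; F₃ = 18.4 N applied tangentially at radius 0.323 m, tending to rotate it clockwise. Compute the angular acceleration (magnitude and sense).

α ≈ 6.94 rad/s², anticlockwise

I = ½MR² = (1/2)(18.8)(0.510)² = 2.445 kg·m².
Taking anticlockwise as positive: τ₁ = +(27.0)(0.510) = +13.77 N·m; τ₂ = +(25.8)(0.354) = +9.133 N·m; τ₃ = −(18.4)(0.323) = −5.943 N·m.
Net torque τ = 16.96 N·m.
α = τ/I = 16.96/2.445 = 6.937 rad/s².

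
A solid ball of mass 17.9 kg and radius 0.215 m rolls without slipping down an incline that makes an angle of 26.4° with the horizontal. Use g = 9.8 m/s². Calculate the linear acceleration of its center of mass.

a ≈ 3.11 m/s²

Translation along the incline: Mg sinθ − f = Ma.
Rotation about the center: fR = Iα with I = (2/5)MR². No-slip gives a = αR, so f = (I/R²)a = (2/5)M a.
Substituting: Mg sinθ = (1 + 0.4000)Ma, so a = g sinθ/(1 + 0.4000) = (9.8) sin 26.4° / 1.400 = 3.112 m/s².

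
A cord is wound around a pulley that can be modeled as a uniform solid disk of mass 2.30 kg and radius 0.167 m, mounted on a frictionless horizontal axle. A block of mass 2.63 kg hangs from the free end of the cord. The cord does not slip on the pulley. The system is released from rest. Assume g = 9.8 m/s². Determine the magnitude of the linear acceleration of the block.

I = ½MR² = (1/2)(2.30)(0.167)² = 0.03207 kg·m².
Block: mg − T = ma. Pulley: TR = Iα. No-slip: a = αR, so T = (I/R²)a = 1.150·a.
Then mg = (m + 1.150)a, so a = (2.63)(9.8)/(2.63 + 1.150) = 6.819 m/s².

a ≈ 6.82 m/s²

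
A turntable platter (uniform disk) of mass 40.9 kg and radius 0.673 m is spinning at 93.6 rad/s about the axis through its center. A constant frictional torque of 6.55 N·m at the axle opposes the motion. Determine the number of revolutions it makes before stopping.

I = ½MR² = (1/2)(40.9)(0.673)² = 9.262 kg·m².
The net torque has magnitude 6.55 N·m, opposing ω.
|α| = τ/I = 6.550/9.262 = 0.7072 rad/s² (deceleration).
ω² = ω₀² − 2|α|θ with ω = 0 ⇒ θ = ω₀²/(2|α|) = 6194 rad = 985.9 rev.

≈ 986 revolutions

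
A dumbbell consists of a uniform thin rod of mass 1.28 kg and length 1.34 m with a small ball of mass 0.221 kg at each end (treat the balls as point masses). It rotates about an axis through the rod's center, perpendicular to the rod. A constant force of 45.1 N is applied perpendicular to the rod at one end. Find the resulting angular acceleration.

I_rod = (1/12)ML² = (1/12)(1.28)(1.34)² = 0.1915 kg·m².
I_balls = 2·m·(L/2)² = 2(0.221)(0.6700)² = 0.1984 kg·m².
Total I = 0.3899 kg·m².
τ = F·(L/2) = (45.1)(0.670) = 30.22 N·m.
α = τ/I = 30.22/0.3899 = 77.49 rad/s².

α ≈ 77.5 rad/s²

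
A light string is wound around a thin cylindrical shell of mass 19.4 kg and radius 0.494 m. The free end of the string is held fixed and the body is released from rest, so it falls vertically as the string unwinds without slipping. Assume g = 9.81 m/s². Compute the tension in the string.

T ≈ 95.2 N

Translation: Mg − T = Ma. Rotation about the center: TR = Iα with I = MR².
With a = αR: T = (I/R²)a = M a, so Mg = (1 + 1.000)Ma.
a = g/(1 + 1.000) = 9.81/2.000 = 4.905 m/s².
T = 1.000·M·a = (1.000)(19.4)(4.905) = 95.16 N.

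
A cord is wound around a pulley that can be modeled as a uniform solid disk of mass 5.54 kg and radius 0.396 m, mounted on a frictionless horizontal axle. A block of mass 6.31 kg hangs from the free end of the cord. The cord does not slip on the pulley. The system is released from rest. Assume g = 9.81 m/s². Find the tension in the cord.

I = ½MR² = (1/2)(5.54)(0.396)² = 0.4344 kg·m².
Block: mg − T = ma. Pulley: TR = Iα. No-slip: a = αR, so T = (I/R²)a = 2.770·a.
Then mg = (m + 2.770)a, so a = (6.31)(9.81)/(6.31 + 2.770) = 6.817 m/s².
T = 2.770·a = 18.88 N.

T ≈ 18.9 N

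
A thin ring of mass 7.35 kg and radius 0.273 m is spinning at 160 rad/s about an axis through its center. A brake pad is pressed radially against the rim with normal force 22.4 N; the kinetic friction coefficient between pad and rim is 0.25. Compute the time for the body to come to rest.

t ≈ 57.3 s

I = MR² = (7.35)(0.273)² = 0.5478 kg·m².
Friction force f = μN = (0.25)(22.4) = 5.600 N at the rim; torque magnitude τ = fR = 1.529 N·m, opposing ω.
|α| = τ/I = 1.529/0.5478 = 2.791 rad/s² (deceleration).
0 = ω₀ − |α|t ⇒ t = ω₀/|α| = 160/2.791 = 57.33 s.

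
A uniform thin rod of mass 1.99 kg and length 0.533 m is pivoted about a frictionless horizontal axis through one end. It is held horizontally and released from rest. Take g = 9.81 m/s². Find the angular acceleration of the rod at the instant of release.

About the pivot, I = (1/3)ML² = (1/3)(1.99)(0.533)² = 0.1884 kg·m².
The weight acts at the center, a distance L/2 = 0.2665 m from the pivot; τ = Mg(L/2) = 5.203 N·m.
α = τ/I = 5.203/0.1884 = 27.61 rad/s².
(Equivalently α = (3g/(2L)) = 27.61 rad/s².)

α ≈ 27.6 rad/s²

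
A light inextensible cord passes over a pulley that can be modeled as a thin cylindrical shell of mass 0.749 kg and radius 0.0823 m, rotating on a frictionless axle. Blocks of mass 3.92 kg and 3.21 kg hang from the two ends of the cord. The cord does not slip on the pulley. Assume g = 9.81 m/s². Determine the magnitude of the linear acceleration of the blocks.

I = MR² = (0.749)(0.0823)² = 0.005073 kg·m².
Heavier block: m₁g − T₁ = m₁a. Lighter block: T₂ − m₂g = m₂a.
Pulley: (T₁ − T₂)R = Iα = I(a/R), so T₁ − T₂ = (I/R²)a = 1·M_p a = 0.7490·a.
Adding the three: (m₁ − m₂)g = (m₁ + m₂ + 0.7490)a, so a = (3.92 − 3.21)(9.81)/(3.92 + 3.21 + 0.7490) = 0.8840 m/s².

a ≈ 0.884 m/s²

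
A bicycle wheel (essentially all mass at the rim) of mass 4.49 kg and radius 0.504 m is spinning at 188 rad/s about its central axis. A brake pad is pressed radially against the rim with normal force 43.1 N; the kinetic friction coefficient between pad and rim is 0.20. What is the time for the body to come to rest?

t ≈ 49.4 s

I = MR² = (4.49)(0.504)² = 1.141 kg·m².
Friction force f = μN = (0.20)(43.1) = 8.620 N at the rim; torque magnitude τ = fR = 4.344 N·m, opposing ω.
|α| = τ/I = 4.344/1.141 = 3.809 rad/s² (deceleration).
0 = ω₀ − |α|t ⇒ t = ω₀/|α| = 188/3.809 = 49.35 s.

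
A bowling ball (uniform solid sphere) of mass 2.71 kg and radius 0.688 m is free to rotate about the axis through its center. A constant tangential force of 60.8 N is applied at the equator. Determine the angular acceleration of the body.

I = (2/5)MR² = (2/5)(2.71)(0.688)² = 0.5131 kg·m².
τ = F R = (60.8)(0.688) = 41.83 N·m.
From τ = Iα: α = 41.83/0.5131 = 81.52 rad/s².

α ≈ 81.5 rad/s²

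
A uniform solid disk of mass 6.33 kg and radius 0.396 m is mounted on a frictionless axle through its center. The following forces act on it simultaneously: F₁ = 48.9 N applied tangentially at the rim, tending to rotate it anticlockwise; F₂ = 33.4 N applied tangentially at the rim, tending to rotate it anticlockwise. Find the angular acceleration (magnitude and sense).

α ≈ 65.7 rad/s², anticlockwise

I = ½MR² = (1/2)(6.33)(0.396)² = 0.4963 kg·m².
Taking anticlockwise as positive: τ₁ = +(48.9)(0.396) = +19.36 N·m; τ₂ = +(33.4)(0.396) = +13.23 N·m.
Net torque τ = 32.59 N·m.
α = τ/I = 32.59/0.4963 = 65.66 rad/s².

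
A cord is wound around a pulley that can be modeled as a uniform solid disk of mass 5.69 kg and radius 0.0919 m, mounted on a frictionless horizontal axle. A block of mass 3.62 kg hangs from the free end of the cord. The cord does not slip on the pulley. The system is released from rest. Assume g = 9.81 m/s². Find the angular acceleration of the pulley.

I = ½MR² = (1/2)(5.69)(0.0919)² = 0.02403 kg·m².
Block: mg − T = ma. Pulley: TR = Iα. No-slip: a = αR, so T = (I/R²)a = 2.845·a.
Then mg = (m + 2.845)a, so a = (3.62)(9.81)/(3.62 + 2.845) = 5.493 m/s².
α = a/R = 5.493/0.0919 = 59.77 rad/s².

α ≈ 59.8 rad/s²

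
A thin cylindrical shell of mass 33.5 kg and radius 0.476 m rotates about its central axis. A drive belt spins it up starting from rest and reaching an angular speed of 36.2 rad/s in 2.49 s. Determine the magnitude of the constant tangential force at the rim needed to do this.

I = MR² = (33.5)(0.476)² = 7.590 kg·m².
α = Δω/Δt = (36.2 − 0)/2.49 = 14.54 rad/s².
The required torque is τ = Iα = (7.590)(14.54) = 110.3 N·m.
A tangential force at the rim gives τ = FR, so F = τ/R = 110.3/0.476 = 231.8 N.

F ≈ 232 N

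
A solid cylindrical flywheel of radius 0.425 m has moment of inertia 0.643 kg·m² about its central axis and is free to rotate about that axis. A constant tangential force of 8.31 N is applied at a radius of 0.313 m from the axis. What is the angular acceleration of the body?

α ≈ 4.05 rad/s²

τ = F·r = (8.31)(0.313) = 2.601 N·m.
Newton's second law for rotation, τ = Iα, gives α = τ/I = 2.601/0.6430 = 4.045 rad/s².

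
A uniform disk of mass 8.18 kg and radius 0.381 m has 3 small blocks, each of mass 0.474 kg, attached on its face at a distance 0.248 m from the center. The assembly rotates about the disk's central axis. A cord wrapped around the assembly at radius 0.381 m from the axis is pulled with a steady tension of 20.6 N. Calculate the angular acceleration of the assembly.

α ≈ 11.5 rad/s²

I_disk = ½MR² = ½(8.18)(0.381)² = 0.5937 kg·m².
I_blocks = 3·m·r² = 3(0.474)(0.248)² = 0.08746 kg·m².
Total I = 0.6812 kg·m².
τ = F r = (20.6)(0.381) = 7.849 N·m.
α = τ/I = 7.849/0.6812 = 11.52 rad/s².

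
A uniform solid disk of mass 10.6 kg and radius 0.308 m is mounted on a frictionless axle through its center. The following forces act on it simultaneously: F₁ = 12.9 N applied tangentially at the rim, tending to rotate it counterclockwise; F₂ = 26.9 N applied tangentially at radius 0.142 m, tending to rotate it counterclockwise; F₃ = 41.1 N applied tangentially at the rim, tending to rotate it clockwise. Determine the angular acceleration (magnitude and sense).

I = ½MR² = (1/2)(10.6)(0.308)² = 0.5028 kg·m².
Taking counterclockwise as positive: τ₁ = +(12.9)(0.308) = +3.973 N·m; τ₂ = +(26.9)(0.142) = +3.820 N·m; τ₃ = −(41.1)(0.308) = −12.66 N·m.
Net torque τ = -4.866 N·m.
α = τ/I = -4.866/0.5028 = -9.678 rad/s².

α ≈ 9.68 rad/s², clockwise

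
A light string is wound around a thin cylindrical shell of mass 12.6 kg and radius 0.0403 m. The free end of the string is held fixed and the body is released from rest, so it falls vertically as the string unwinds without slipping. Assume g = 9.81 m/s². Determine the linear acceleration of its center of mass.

a ≈ 4.91 m/s²

Translation: Mg − T = Ma. Rotation about the center: TR = Iα with I = MR².
With a = αR: T = (I/R²)a = M a, so Mg = (1 + 1.000)Ma.
a = g/(1 + 1.000) = 9.81/2.000 = 4.905 m/s².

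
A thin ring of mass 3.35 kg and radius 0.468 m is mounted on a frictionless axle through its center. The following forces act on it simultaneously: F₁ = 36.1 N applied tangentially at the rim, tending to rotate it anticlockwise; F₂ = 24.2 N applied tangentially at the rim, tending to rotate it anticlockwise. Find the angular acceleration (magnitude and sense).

I = MR² = (3.35)(0.468)² = 0.7337 kg·m².
Taking anticlockwise as positive: τ₁ = +(36.1)(0.468) = +16.89 N·m; τ₂ = +(24.2)(0.468) = +11.33 N·m.
Net torque τ = 28.22 N·m.
α = τ/I = 28.22/0.7337 = 38.46 rad/s².

α ≈ 38.5 rad/s², anticlockwise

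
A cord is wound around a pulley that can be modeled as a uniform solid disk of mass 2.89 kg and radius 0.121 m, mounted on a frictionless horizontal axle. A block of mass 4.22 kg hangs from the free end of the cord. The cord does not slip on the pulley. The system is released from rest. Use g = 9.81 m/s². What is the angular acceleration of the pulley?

I = ½MR² = (1/2)(2.89)(0.121)² = 0.02116 kg·m².
Block: mg − T = ma. Pulley: TR = Iα. No-slip: a = αR, so T = (I/R²)a = 1.445·a.
Then mg = (m + 1.445)a, so a = (4.22)(9.81)/(4.22 + 1.445) = 7.308 m/s².
α = a/R = 7.308/0.121 = 60.39 rad/s².

α ≈ 60.4 rad/s²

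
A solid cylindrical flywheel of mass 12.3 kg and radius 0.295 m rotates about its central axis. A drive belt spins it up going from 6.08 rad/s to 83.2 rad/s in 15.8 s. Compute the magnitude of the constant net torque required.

τ ≈ 2.61 N·m

I = ½MR² = (1/2)(12.3)(0.295)² = 0.5352 kg·m².
α = Δω/Δt = (83.2 − 6.08)/15.8 = 4.881 rad/s².
τ = Iα = (0.5352)(4.881) = 2.612 N·m.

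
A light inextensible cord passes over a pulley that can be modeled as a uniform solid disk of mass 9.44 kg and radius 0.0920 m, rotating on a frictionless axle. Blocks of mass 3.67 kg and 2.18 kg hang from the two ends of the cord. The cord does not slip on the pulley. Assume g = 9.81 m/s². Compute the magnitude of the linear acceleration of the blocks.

I = ½MR² = (1/2)(9.44)(0.0920)² = 0.03995 kg·m².
Heavier block: m₁g − T₁ = m₁a. Lighter block: T₂ − m₂g = m₂a.
Pulley: (T₁ − T₂)R = Iα = I(a/R), so T₁ − T₂ = (I/R²)a = (1/2)M_p a = 4.720·a.
Adding the three: (m₁ − m₂)g = (m₁ + m₂ + 4.720)a, so a = (3.67 − 2.18)(9.81)/(3.67 + 2.18 + 4.720) = 1.383 m/s².

a ≈ 1.38 m/s²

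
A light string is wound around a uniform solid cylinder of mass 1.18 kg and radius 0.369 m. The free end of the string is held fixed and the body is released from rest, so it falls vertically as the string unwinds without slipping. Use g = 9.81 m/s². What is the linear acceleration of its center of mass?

Translation: Mg − T = Ma. Rotation about the center: TR = Iα with I = ½MR².
With a = αR: T = (I/R²)a = (1/2)M a, so Mg = (1 + 0.5000)Ma.
a = g/(1 + 0.5000) = 9.81/1.500 = 6.540 m/s².

a ≈ 6.54 m/s²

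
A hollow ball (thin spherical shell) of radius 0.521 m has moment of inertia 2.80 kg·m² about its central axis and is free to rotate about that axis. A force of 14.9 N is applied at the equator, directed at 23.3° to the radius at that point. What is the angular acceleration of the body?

α ≈ 1.10 rad/s²

Only the tangential component produces torque: τ = F R sinθ = (14.9)(0.521) sin 23.3° = 3.071 N·m.
From τ = Iα: α = 3.071/2.800 = 1.097 rad/s².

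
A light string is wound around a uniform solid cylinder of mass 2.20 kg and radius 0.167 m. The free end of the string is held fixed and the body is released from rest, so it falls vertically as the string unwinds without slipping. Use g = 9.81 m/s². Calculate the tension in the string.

Translation: Mg − T = Ma. Rotation about the center: TR = Iα with I = ½MR².
With a = αR: T = (I/R²)a = (1/2)M a, so Mg = (1 + 0.5000)Ma.
a = g/(1 + 0.5000) = 9.81/1.500 = 6.540 m/s².
T = 0.5000·M·a = (0.5000)(2.20)(6.540) = 7.194 N.

T ≈ 7.19 N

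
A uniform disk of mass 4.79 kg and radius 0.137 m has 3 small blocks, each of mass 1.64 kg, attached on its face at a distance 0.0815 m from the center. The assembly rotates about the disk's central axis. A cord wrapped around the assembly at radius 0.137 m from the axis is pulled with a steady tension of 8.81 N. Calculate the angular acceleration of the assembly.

I_disk = ½MR² = ½(4.79)(0.137)² = 0.04495 kg·m².
I_blocks = 3·m·r² = 3(1.64)(0.0815)² = 0.03268 kg·m².
Total I = 0.07763 kg·m².
τ = F r = (8.81)(0.137) = 1.207 N·m.
α = τ/I = 1.207/0.07763 = 15.55 rad/s².

α ≈ 15.5 rad/s²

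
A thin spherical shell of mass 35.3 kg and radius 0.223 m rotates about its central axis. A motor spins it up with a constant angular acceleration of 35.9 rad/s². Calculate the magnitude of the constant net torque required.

τ ≈ 42.0 N·m

I = (2/3)MR² = (2/3)(35.3)(0.223)² = 1.170 kg·m².
τ = Iα = (1.170)(35.90) = 42.01 N·m.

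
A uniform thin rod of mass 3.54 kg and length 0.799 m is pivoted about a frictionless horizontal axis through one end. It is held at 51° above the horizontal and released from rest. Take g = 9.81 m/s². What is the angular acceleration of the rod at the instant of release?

α ≈ 11.6 rad/s²

About the pivot, I = (1/3)ML² = (1/3)(3.54)(0.799)² = 0.7533 kg·m².
The weight acts at the center, a distance L/2 = 0.3995 m from the pivot; τ = Mg(L/2) cos 51° = 8.731 N·m.
α = τ/I = 8.731/0.7533 = 11.59 rad/s².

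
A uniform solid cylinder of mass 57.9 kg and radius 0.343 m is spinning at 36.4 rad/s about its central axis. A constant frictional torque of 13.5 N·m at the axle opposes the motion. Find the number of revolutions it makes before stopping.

I = ½MR² = (1/2)(57.9)(0.343)² = 3.406 kg·m².
The net torque has magnitude 13.5 N·m, opposing ω.
|α| = τ/I = 13.50/3.406 = 3.964 rad/s² (deceleration).
ω² = ω₀² − 2|α|θ with ω = 0 ⇒ θ = ω₀²/(2|α|) = 167.1 rad = 26.60 rev.

≈ 26.6 revolutions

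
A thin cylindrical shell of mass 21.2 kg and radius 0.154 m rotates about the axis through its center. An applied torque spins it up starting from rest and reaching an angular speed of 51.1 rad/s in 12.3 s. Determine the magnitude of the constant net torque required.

I = MR² = (21.2)(0.154)² = 0.5028 kg·m².
α = Δω/Δt = (51.1 − 0)/12.3 = 4.154 rad/s².
τ = Iα = (0.5028)(4.154) = 2.089 N·m.

τ ≈ 2.09 N·m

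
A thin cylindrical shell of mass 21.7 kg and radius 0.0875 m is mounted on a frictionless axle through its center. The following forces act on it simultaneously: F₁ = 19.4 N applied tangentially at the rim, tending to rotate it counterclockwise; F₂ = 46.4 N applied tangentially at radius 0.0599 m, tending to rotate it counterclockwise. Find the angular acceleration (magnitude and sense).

α ≈ 26.9 rad/s², counterclockwise

I = MR² = (21.7)(0.0875)² = 0.1661 kg·m².
Taking counterclockwise as positive: τ₁ = +(19.4)(0.0875) = +1.697 N·m; τ₂ = +(46.4)(0.0599) = +2.779 N·m.
Net torque τ = 4.477 N·m.
α = τ/I = 4.477/0.1661 = 26.95 rad/s².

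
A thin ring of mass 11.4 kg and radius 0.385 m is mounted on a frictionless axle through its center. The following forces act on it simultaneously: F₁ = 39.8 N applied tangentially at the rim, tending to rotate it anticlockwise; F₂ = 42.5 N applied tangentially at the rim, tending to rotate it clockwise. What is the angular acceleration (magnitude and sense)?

α ≈ 0.615 rad/s², clockwise

I = MR² = (11.4)(0.385)² = 1.690 kg·m².
Taking anticlockwise as positive: τ₁ = +(39.8)(0.385) = +15.32 N·m; τ₂ = −(42.5)(0.385) = −16.36 N·m.
Net torque τ = -1.040 N·m.
α = τ/I = -1.040/1.690 = -0.6152 rad/s².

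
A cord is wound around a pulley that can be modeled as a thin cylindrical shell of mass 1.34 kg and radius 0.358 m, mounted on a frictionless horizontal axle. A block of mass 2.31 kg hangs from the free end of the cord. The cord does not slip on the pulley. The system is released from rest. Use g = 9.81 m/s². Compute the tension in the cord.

I = MR² = (1.34)(0.358)² = 0.1717 kg·m².
Block: mg − T = ma. Pulley: TR = Iα. No-slip: a = αR, so T = (I/R²)a = 1.340·a.
Then mg = (m + 1.340)a, so a = (2.31)(9.81)/(2.31 + 1.340) = 6.209 m/s².
T = 1.340·a = 8.319 N.

T ≈ 8.32 N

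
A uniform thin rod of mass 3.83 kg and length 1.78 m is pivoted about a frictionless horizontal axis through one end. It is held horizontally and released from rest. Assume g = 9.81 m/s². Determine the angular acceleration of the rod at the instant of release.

α ≈ 8.27 rad/s²

About the pivot, I = (1/3)ML² = (1/3)(3.83)(1.78)² = 4.045 kg·m².
The weight acts at the center, a distance L/2 = 0.8900 m from the pivot; τ = Mg(L/2) = 33.44 N·m.
α = τ/I = 33.44/4.045 = 8.267 rad/s².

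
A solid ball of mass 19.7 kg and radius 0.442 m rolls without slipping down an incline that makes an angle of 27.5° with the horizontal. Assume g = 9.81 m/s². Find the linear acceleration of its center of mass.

Translation along the incline: Mg sinθ − f = Ma.
Rotation about the center: fR = Iα with I = (2/5)MR². No-slip gives a = αR, so f = (I/R²)a = (2/5)M a.
Substituting: Mg sinθ = (1 + 0.4000)Ma, so a = g sinθ/(1 + 0.4000) = (9.81) sin 27.5° / 1.400 = 3.236 m/s².

a ≈ 3.24 m/s²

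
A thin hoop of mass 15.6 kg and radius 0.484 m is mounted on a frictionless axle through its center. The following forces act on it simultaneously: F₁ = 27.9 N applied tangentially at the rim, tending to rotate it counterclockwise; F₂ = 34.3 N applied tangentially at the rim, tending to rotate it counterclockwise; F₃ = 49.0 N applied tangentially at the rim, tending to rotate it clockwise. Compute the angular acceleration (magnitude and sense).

α ≈ 1.75 rad/s², counterclockwise

I = MR² = (15.6)(0.484)² = 3.654 kg·m².
Taking counterclockwise as positive: τ₁ = +(27.9)(0.484) = +13.50 N·m; τ₂ = +(34.3)(0.484) = +16.60 N·m; τ₃ = −(49.0)(0.484) = −23.72 N·m.
Net torque τ = 6.389 N·m.
α = τ/I = 6.389/3.654 = 1.748 rad/s².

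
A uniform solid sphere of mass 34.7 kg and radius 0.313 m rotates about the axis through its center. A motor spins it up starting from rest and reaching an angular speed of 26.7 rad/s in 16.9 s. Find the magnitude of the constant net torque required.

I = (2/5)MR² = (2/5)(34.7)(0.313)² = 1.360 kg·m².
α = Δω/Δt = (26.7 − 0)/16.9 = 1.580 rad/s².
τ = Iα = (1.360)(1.580) = 2.148 N·m.

τ ≈ 2.15 N·m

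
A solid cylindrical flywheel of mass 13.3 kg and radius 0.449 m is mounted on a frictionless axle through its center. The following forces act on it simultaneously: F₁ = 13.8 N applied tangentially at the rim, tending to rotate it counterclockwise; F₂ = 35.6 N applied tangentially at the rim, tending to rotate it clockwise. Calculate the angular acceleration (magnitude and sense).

I = ½MR² = (1/2)(13.3)(0.449)² = 1.341 kg·m².
Taking counterclockwise as positive: τ₁ = +(13.8)(0.449) = +6.196 N·m; τ₂ = −(35.6)(0.449) = −15.98 N·m.
Net torque τ = -9.788 N·m.
α = τ/I = -9.788/1.341 = -7.301 rad/s².

α ≈ 7.30 rad/s², clockwise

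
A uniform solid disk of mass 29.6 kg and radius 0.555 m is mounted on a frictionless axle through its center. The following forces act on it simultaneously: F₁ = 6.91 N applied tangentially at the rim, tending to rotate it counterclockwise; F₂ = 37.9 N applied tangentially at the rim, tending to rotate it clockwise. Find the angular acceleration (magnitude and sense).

I = ½MR² = (1/2)(29.6)(0.555)² = 4.559 kg·m².
Taking counterclockwise as positive: τ₁ = +(6.91)(0.555) = +3.835 N·m; τ₂ = −(37.9)(0.555) = −21.03 N·m.
Net torque τ = -17.20 N·m.
α = τ/I = -17.20/4.559 = -3.773 rad/s².

α ≈ 3.77 rad/s², clockwise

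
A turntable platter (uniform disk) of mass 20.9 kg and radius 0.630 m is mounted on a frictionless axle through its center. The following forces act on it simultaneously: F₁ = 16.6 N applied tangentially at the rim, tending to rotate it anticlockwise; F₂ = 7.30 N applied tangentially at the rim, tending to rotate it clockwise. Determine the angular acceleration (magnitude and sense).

α ≈ 1.41 rad/s², anticlockwise

I = ½MR² = (1/2)(20.9)(0.630)² = 4.148 kg·m².
Taking anticlockwise as positive: τ₁ = +(16.6)(0.630) = +10.46 N·m; τ₂ = −(7.30)(0.630) = −4.599 N·m.
Net torque τ = 5.859 N·m.
α = τ/I = 5.859/4.148 = 1.413 rad/s².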